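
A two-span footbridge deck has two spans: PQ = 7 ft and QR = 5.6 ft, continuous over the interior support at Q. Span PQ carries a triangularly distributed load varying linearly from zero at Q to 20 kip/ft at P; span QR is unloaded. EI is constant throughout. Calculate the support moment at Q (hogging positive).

Release continuity at Q by inserting a hinge; the redundant is the internal moment M_Q. The primary structure is two simply-supported spans PQ and QR.
End slopes at the hinge Q, treating each span as simply supported:
  span PQ: triangular load, peak 20: 7w₀L³/(360EI) = 133.4/EI
  relative rotation θ_0 = (133.4 + 0)/EI = 133.4/EI
A unit hogging moment at Q produces rotation L₁/(3EI) + L₂/(3EI) = 4.2/EI.
Slope continuity at Q: θ_0 = M_Q·4.2/EI, so M_Q = 133.4/4.2 = 31.76 kip·ft (hogging).

M_Q = 31.76 kip·ft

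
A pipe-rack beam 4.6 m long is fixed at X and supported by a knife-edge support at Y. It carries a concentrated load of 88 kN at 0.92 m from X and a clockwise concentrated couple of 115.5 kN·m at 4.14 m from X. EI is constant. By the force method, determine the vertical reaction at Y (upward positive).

Choose R_Y as the redundant. The primary structure is the cantilever fixed at X.
Primary-structure tip deflection at Y by superposition:
  point load 88 at a = 0.92: Pa²(3L − a)/(6EI) = 159.9/EI
  clockwise couple 115.5 at a = 4.14: M₀a(2L − a)/(2EI) = 1210/EI
  δ_0 = 1370/EI
Flexibility coefficient — unit upward force at Y: δ_{YY} = L³/(3EI) = 32.45/EI.
The prop prevents deflection at Y: R_Y = δ_0/δ_{YY} = 1370/32.45 = 42.21 kN.

R_Y = 42.21 kN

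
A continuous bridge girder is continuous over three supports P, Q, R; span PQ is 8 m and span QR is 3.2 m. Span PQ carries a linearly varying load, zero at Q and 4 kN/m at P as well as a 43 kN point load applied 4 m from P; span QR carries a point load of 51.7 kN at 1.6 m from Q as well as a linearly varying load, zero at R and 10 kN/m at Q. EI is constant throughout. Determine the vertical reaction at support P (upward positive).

Insert a hinge at Q; M_Q is the redundant, and each span becomes simply supported.
Discontinuity in slope at Q on the released structure — sum the simple-span end rotations:
  span PQ: triangular load, peak 4: 7w₀L³/(360EI) = 39.82/EI
  span PQ: point load 43 at a = 4: Pab(L + a)/(6LEI) = 172/EI
  span QR: point load 51.7 at a = 1.6: Pab(L + b)/(6LEI) = 33.09/EI
  span QR: triangular load, peak 10: w₀L³/(45EI) = 7.282/EI
  relative rotation θ_0 = (211.8 + 40.37)/EI = 252.2/EI
A unit hogging moment at Q produces rotation L₁/(3EI) + L₂/(3EI) = 3.733/EI.
Slope continuity at Q: θ_0 = M_Q·3.733/EI, so M_Q = 252.2/3.733 = 67.55 kN·m (hogging).
Span PQ, ΣM about P with M_Q applied at Q: R_Q^{PQ}·8 = 214.7 + 67.55, so R_Q^{PQ} = 35.28 kN and R_P = 59 − 35.28 = 23.72 kN.

R_P = 23.72 kN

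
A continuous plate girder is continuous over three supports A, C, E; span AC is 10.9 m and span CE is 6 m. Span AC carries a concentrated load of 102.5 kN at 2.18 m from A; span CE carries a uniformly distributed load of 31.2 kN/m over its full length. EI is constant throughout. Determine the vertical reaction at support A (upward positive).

R_A = 71.08 kN

Release continuity at C by inserting a hinge; the redundant is the internal moment M_C. The primary structure is two simply-supported spans AC and CE.
Rotations at C on the released spans (each span's end-slope, ×1/EI):
  span AC: point load 102.5 at a = 2.18: Pab(L + a)/(6LEI) = 389.7/EI
  span CE: UDL 31.2: wL³/(24EI) = 280.8/EI
  relative rotation θ_0 = (389.7 + 280.8)/EI = 670.5/EI
A unit hogging moment at C produces rotation L₁/(3EI) + L₂/(3EI) = 5.633/EI.
Slope continuity at C: θ_0 = M_C·5.633/EI, so M_C = 670.5/5.633 = 119 kN·m (hogging).
Span AC, ΣM about A with M_C applied at C: R_C^{AC}·10.9 = 223.4 + 119, so R_C^{AC} = 31.42 kN and R_A = 102.5 − 31.42 = 71.08 kN.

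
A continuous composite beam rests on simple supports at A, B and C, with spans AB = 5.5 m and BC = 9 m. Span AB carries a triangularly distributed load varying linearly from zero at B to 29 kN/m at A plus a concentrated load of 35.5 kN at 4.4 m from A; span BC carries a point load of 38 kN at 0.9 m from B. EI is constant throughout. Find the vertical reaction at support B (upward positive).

Release continuity at B by inserting a hinge; the redundant is the internal moment M_B. The primary structure is two simply-supported spans AB and BC.
Discontinuity in slope at B on the released structure — sum the simple-span end rotations:
  span AB: triangular load, peak 29: 7w₀L³/(360EI) = 93.82/EI
  span AB: point load 35.5 at a = 4.4: Pab(L + a)/(6LEI) = 51.55/EI
  span BC: point load 38 at a = 0.9: Pab(L + b)/(6LEI) = 87.72/EI
  relative rotation θ_0 = (145.4 + 87.72)/EI = 233.1/EI
A unit hogging moment at B produces rotation L₁/(3EI) + L₂/(3EI) = 4.833/EI.
Slope continuity at B: θ_0 = M_B·4.833/EI, so M_B = 233.1/4.833 = 48.22 kN·m (hogging).
Span AB, ΣM about A with M_B applied at B: R_B^{AB}·5.5 = 302.4 + 48.22, so R_B^{AB} = 63.75 kN and R_A = 115.2 − 63.75 = 51.5 kN.
Span BC, ΣM about C: R_B^{BC}·9 = 307.8 + 48.22, so R_B^{BC} = 39.56 kN and R_C = 38 − 39.56 = -1.558 kN.
R_B = 63.75 + 39.56 = 103.3 kN.

R_B = 103.3 kN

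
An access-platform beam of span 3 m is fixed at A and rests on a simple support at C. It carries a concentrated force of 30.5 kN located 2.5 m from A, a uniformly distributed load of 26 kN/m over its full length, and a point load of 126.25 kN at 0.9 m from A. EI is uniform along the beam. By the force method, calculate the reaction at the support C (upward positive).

R_C = 67.53 kN

Choose R_C as the redundant. The primary structure is the cantilever fixed at A.
Deflection at C on the released cantilever, summing each load's contribution:
  point load 30.5 at a = 2.5: Pa²(3L − a)/(6EI) = 206.5/EI
  UDL 26: wL⁴/(8EI) = 263.2/EI
  point load 126.25 at a = 0.9: Pa²(3L − a)/(6EI) = 138.1/EI
  δ_0 = 607.8/EI
Flexibility coefficient — unit upward force at C: δ_{CC} = L³/(3EI) = 9/EI.
Compatibility at C: δ_0 − R_C·δ_{CC} = 0, so R_C = 607.8/9 = 67.53 kN.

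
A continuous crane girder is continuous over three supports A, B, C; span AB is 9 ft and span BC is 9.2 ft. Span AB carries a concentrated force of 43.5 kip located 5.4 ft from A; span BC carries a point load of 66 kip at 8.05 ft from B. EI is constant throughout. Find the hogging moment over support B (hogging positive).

M_B = 56.05 kip·ft

Insert a hinge at B; M_B is the redundant, and each span becomes simply supported.
End slopes at the hinge B, treating each span as simply supported:
  span AB: point load 43.5 at a = 5.4: Pab(L + a)/(6LEI) = 225.5/EI
  span BC: point load 66 at a = 8.05: Pab(L + b)/(6LEI) = 114.6/EI
  relative rotation θ_0 = (225.5 + 114.6)/EI = 340.1/EI
A unit hogging moment at B produces rotation L₁/(3EI) + L₂/(3EI) = 6.067/EI.
Slope continuity at B: θ_0 = M_B·6.067/EI, so M_B = 340.1/6.067 = 56.05 kip·ft (hogging).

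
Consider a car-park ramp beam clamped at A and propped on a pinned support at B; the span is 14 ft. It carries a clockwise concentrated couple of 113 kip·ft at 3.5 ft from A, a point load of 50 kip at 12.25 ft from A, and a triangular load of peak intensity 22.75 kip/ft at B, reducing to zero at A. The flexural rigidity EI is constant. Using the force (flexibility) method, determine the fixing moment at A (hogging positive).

M_A = 342 kip·ft

Remove the prop at B; the released (primary) structure is a cantilever built in at A.
Free-end deflection of the primary structure under the applied loading (downward +):
  clockwise couple 113 at a = 3.5: M₀a(2L − a)/(2EI) = 4845/EI
  point load 50 at a = 12.25: Pa²(3L − a)/(6EI) = 37203/EI
  triangular load, peak 22.75 at the free end: 11w₀L⁴/(120EI) = 80113/EI
  δ_0 = 122161/EI
Flexibility coefficient — unit upward force at B: δ_{BB} = L³/(3EI) = 914.7/EI.
Compatibility at B: δ_0 − R_B·δ_{BB} = 0, so R_B = 122161/914.7 = 133.6 kip.
Moment equilibrium about A: M_A = Σ(load moments about A) − R_B·L = 2212 − 133.6×14 = 342 kip·ft.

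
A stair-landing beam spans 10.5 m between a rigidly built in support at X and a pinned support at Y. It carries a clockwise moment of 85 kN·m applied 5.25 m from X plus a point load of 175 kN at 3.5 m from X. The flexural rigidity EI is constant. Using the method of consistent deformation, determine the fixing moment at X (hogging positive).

M_X = 329.7 kN·m

Remove the prop at Y; the released (primary) structure is a cantilever built in at X.
Downward deflection at the released point Y due to the loads:
  clockwise couple 85 at a = 5.25: M₀a(2L − a)/(2EI) = 3514/EI
  point load 175 at a = 3.5: Pa²(3L − a)/(6EI) = 10004/EI
  δ_0 = 13518/EI
Flexibility coefficient — unit upward force at Y: δ_{YY} = L³/(3EI) = 385.9/EI.
Compatibility at Y: δ_0 − R_Y·δ_{YY} = 0, so R_Y = 13518/385.9 = 35.03 kN.
Moment equilibrium about X: M_X = Σ(load moments about X) − R_Y·L = 697.5 − 35.03×10.5 = 329.7 kN·m.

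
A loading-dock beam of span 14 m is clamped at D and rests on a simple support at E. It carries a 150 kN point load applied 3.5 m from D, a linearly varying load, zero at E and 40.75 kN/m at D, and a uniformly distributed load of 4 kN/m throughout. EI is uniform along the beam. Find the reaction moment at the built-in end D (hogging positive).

M_D = 975 kN·m

Take the reaction at E as the redundant and release it; the primary structure is a cantilever fixed at D.
Free-end deflection of the primary structure under the applied loading (downward +):
  point load 150 at a = 3.5: Pa²(3L − a)/(6EI) = 11791/EI
  triangular load, peak 40.75 at the fixed end: w₀L⁴/(30EI) = 52182/EI
  UDL 4: wL⁴/(8EI) = 19208/EI
  δ_0 = 83180/EI
Tip deflection under a unit load at E: L³/(3EI) = 914.7/EI.
Compatibility at E: δ_0 − R_E·δ_{EE} = 0, so R_E = 83180/914.7 = 90.94 kN.
Moment equilibrium about D: M_D = Σ(load moments about D) − R_E·L = 2248 − 90.94×14 = 975 kN·m.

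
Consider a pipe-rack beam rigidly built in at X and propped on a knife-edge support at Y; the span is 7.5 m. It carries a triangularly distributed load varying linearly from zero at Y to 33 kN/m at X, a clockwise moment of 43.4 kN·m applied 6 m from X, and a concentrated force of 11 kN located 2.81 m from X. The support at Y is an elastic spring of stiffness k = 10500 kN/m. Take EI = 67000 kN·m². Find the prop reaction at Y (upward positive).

R_Y = 33.59 kN

Choose R_Y as the redundant. The primary structure is the cantilever fixed at X.
Deflection at Y on the released cantilever, summing each load's contribution:
  triangular load, peak 33 at the fixed end: w₀L⁴/(30EI) = 3480/EI
  clockwise couple 43.4 at a = 6: M₀a(2L − a)/(2EI) = 1172/EI
  point load 11 at a = 2.81: Pa²(3L − a)/(6EI) = 285/EI
  δ_0 = 4937/EI
Flexibility coefficient — unit upward force at Y: δ_{YY} = L³/(3EI) = 140.6/EI.
With EI = 67000 kN·m²: δ_0 = 0.073691 m and δ_{YY} = 0.002099 m/kN.
Compatibility — the spring shortens by R_Y/k under the reaction it provides: δ_0 − R_Y·δ_{YY} = R_Y/k. With 1/k = 0.000095 m/kN, R_Y = δ_0 / (δ_{YY} + 1/k) = 0.073691 / (0.002099 + 0.000095) = 33.59 kN.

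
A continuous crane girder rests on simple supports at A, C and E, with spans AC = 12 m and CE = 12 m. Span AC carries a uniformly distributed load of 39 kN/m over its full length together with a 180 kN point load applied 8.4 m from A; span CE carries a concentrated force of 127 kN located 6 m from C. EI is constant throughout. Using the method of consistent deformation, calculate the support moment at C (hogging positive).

M_C = 686.7 kN·m

Take M_C as the redundant. Released structure: two simple spans AC and CE with a hinge at C.
End slopes at the hinge C, treating each span as simply supported:
  span AC: UDL 39: wL³/(24EI) = 2808/EI
  span AC: point load 180 at a = 8.4: Pab(L + a)/(6LEI) = 1542/EI
  span CE: point load 127 at a = 6: Pab(L + b)/(6LEI) = 1143/EI
  relative rotation θ_0 = (4350 + 1143)/EI = 5493/EI
A unit hogging moment at C produces rotation L₁/(3EI) + L₂/(3EI) = 8/EI.
Slope continuity at C: θ_0 = M_C·8/EI, so M_C = 5493/8 = 686.7 kN·m (hogging).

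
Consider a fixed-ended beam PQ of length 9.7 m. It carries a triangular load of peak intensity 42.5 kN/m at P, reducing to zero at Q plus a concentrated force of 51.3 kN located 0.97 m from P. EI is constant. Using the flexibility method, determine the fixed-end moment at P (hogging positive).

M_P = 240.2 kN·m

Take the two fixed-end moments M_P, M_Q as redundants; the released structure is the simple span PQ.
End rotations of the released simple span under the applied load (×1/EI):
  at P: triangular load, peak 42.5: w₀L³/(45EI) = 862/EI
  at Q: triangular load, peak 42.5: 7w₀L³/(360EI) = 754.2/EI
  at P: point load 51.3 at a = 0.97: Pab(L + b)/(6LEI) = 137.6/EI
  at Q: point load 51.3 at a = 0.97: Pab(L + a)/(6LEI) = 79.64/EI
  θ_P0 = 999.5/EI,  θ_Q0 = 833.9/EI
Flexibility coefficients: a unit moment at one end gives L/(3EI) there and L/(6EI) at the far end, so f₁₁ = f₂₂ = 3.233/EI and f₁₂ = f₂₁ = 1.617/EI.
Compatibility — zero rotation at each built-in end:
  3.233 M_P + 1.617 M_Q = 999.5
  1.617 M_P + 3.233 M_Q = 833.9
Solving the pair gives M_P = 240.2 kN·m and M_Q = 137.8 kN·m (hogging).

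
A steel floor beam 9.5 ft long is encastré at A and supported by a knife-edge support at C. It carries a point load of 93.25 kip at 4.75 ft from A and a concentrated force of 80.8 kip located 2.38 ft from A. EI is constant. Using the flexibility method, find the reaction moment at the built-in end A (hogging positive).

M_A = 292.2 kip·ft

Remove the prop at C; the released (primary) structure is a cantilever built in at A.
Deflection at C on the released cantilever, summing each load's contribution:
  point load 93.25 at a = 4.75: Pa²(3L − a)/(6EI) = 8328/EI
  point load 80.8 at a = 2.38: Pa²(3L − a)/(6EI) = 1992/EI
  δ_0 = 10321/EI
Tip deflection under a unit load at C: L³/(3EI) = 285.8/EI.
The prop prevents deflection at C: R_C = δ_0/δ_{CC} = 10321/285.8 = 36.11 kip.
Moment equilibrium about A: M_A = Σ(load moments about A) − R_C·L = 635.2 − 36.11×9.5 = 292.2 kip·ft.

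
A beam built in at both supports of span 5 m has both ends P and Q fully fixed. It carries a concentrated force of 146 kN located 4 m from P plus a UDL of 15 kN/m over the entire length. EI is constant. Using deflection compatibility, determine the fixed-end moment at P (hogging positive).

Release both end moments; the primary structure is a simply-supported span PQ with redundants M_P and M_Q.
On the primary (simply-supported) span, the end slopes from the loading are:
  at P: point load 146 at a = 4: Pab(L + b)/(6LEI) = 116.8/EI
  at Q: point load 146 at a = 4: Pab(L + a)/(6LEI) = 175.2/EI
  at P: UDL 15: wL³/(24EI) = 78.12/EI
  at Q: UDL 15: wL³/(24EI) = 78.12/EI
  θ_P0 = 194.9/EI,  θ_Q0 = 253.3/EI
Flexibility coefficients: a unit moment at one end gives L/(3EI) there and L/(6EI) at the far end, so f₁₁ = f₂₂ = 1.667/EI and f₁₂ = f₂₁ = 0.8333/EI.
Compatibility — zero rotation at each built-in end:
  1.667 M_P + 0.8333 M_Q = 194.9
  0.8333 M_P + 1.667 M_Q = 253.3
Solving the pair gives M_P = 54.61 kN·m and M_Q = 124.7 kN·m (hogging).

M_P = 54.61 kN·m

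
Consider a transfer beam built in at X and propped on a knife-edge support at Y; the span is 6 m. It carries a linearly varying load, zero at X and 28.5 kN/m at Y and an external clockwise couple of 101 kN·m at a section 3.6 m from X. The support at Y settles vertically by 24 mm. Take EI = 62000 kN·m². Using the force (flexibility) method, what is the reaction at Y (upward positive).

Choose R_Y as the redundant. The primary structure is the cantilever fixed at X.
Primary-structure tip deflection at Y by superposition:
  triangular load, peak 28.5 at the free end: 11w₀L⁴/(120EI) = 3386/EI
  clockwise couple 101 at a = 3.6: M₀a(2L − a)/(2EI) = 1527/EI
  δ_0 = 4913/EI
Flexibility coefficient — unit upward force at Y: δ_{YY} = L³/(3EI) = 72/EI.
With EI = 62000 kN·m²: δ_0 = 0.079241 m and δ_{YY} = 0.001161 m/kN.
Compatibility — the beam at Y must follow the support down by 0.024 m: δ_0 − R_Y·δ_{YY} = 0.024, so R_Y = (0.079241 − 0.024)/0.001161 = 47.57 kN.

R_Y = 47.57 kN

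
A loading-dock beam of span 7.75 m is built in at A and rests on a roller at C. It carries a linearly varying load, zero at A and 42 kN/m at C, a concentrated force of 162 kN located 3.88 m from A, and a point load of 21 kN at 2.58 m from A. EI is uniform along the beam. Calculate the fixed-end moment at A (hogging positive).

Choose R_C as the redundant. The primary structure is the cantilever fixed at A.
Downward deflection at the released point C due to the loads:
  triangular load, peak 42 at the free end: 11w₀L⁴/(120EI) = 13889/EI
  point load 162 at a = 3.88: Pa²(3L − a)/(6EI) = 7873/EI
  point load 21 at a = 2.58: Pa²(3L − a)/(6EI) = 481.6/EI
  δ_0 = 22244/EI
Tip deflection under a unit load at C: L³/(3EI) = 155.2/EI.
Compatibility at C: δ_0 − R_C·δ_{CC} = 0, so R_C = 22244/155.2 = 143.4 kN.
Moment equilibrium about A: M_A = Σ(load moments about A) − R_C·L = 1524 − 143.4×7.75 = 412.6 kN·m.

M_A = 412.6 kN·m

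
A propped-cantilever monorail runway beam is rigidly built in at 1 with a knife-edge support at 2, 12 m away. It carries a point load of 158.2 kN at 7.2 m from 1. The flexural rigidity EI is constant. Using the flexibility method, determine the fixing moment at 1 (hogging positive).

Take the reaction at 2 as the redundant and release it; the primary structure is a cantilever fixed at 1.
Downward deflection at the released point 2 due to the loads:
  point load 158.2 at a = 7.2: Pa²(3L − a)/(6EI) = 39365/EI
Tip deflection under a unit load at 2: L³/(3EI) = 576/EI.
Compatibility at 2: δ_0 − R_2·δ_{22} = 0, so R_2 = 39365/576 = 68.34 kN.
Moment equilibrium about 1: M_1 = Σ(load moments about 1) − R_2·L = 1139 − 68.34×12 = 318.9 kN·m.

M_1 = 318.9 kN·m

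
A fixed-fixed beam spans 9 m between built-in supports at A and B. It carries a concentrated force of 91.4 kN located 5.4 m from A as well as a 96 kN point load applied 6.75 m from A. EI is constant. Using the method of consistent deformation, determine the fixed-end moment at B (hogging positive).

M_B = 240 kN·m

Release both end moments; the primary structure is a simply-supported span AB with redundants M_A and M_B.
End rotations of the released simple span under the applied load (×1/EI):
  at A: point load 91.4 at a = 5.4: Pab(L + b)/(6LEI) = 414.6/EI
  at B: point load 91.4 at a = 5.4: Pab(L + a)/(6LEI) = 473.8/EI
  at A: point load 96 at a = 6.75: Pab(L + b)/(6LEI) = 303.8/EI
  at B: point load 96 at a = 6.75: Pab(L + a)/(6LEI) = 425.2/EI
  θ_A0 = 718.3/EI,  θ_B0 = 899.1/EI
Flexibility coefficients: a unit moment at one end gives L/(3EI) there and L/(6EI) at the far end, so f₁₁ = f₂₂ = 3/EI and f₁₂ = f₂₁ = 1.5/EI.
Compatibility — zero rotation at each built-in end:
  3 M_A + 1.5 M_B = 718.3
  1.5 M_A + 3 M_B = 899.1
Solving the pair gives M_A = 119.5 kN·m and M_B = 240 kN·m (hogging).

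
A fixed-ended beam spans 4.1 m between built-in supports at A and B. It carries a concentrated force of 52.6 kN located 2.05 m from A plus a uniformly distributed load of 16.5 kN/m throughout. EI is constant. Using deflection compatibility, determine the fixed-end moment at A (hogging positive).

M_A = 50.07 kN·m

Take the two fixed-end moments M_A, M_B as redundants; the released structure is the simple span AB.
On the primary (simply-supported) span, the end slopes from the loading are:
  at A: point load 52.6 at a = 2.05: Pab(L + b)/(6LEI) = 55.26/EI
  at B: point load 52.6 at a = 2.05: Pab(L + a)/(6LEI) = 55.26/EI
  at A: UDL 16.5: wL³/(24EI) = 47.38/EI
  at B: UDL 16.5: wL³/(24EI) = 47.38/EI
  θ_A0 = 102.6/EI,  θ_B0 = 102.6/EI
Flexibility coefficients: a unit moment at one end gives L/(3EI) there and L/(6EI) at the far end, so f₁₁ = f₂₂ = 1.367/EI and f₁₂ = f₂₁ = 0.6833/EI.
Compatibility — zero rotation at each built-in end:
  1.367 M_A + 0.6833 M_B = 102.6
  0.6833 M_A + 1.367 M_B = 102.6
Solving the pair gives M_A = 50.07 kN·m and M_B = 50.07 kN·m (hogging).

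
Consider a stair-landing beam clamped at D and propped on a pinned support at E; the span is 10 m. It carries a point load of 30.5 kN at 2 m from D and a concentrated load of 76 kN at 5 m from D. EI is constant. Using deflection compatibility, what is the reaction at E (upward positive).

R_E = 25.46 kN

Take the reaction at E as the redundant and release it; the primary structure is a cantilever fixed at D.
Primary-structure tip deflection at E by superposition:
  point load 30.5 at a = 2: Pa²(3L − a)/(6EI) = 569.3/EI
  point load 76 at a = 5: Pa²(3L − a)/(6EI) = 7917/EI
  δ_0 = 8486/EI
Flexibility coefficient — unit upward force at E: δ_{EE} = L³/(3EI) = 333.3/EI.
The prop prevents deflection at E: R_E = δ_0/δ_{EE} = 8486/333.3 = 25.46 kN.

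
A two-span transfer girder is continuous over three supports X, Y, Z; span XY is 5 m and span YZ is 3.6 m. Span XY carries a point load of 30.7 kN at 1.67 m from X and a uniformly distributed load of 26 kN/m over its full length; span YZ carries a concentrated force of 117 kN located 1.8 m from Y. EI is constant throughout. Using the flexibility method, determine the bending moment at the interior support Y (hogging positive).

Insert a hinge at Y; M_Y is the redundant, and each span becomes simply supported.
Discontinuity in slope at Y on the released structure — sum the simple-span end rotations:
  span XY: point load 30.7 at a = 1.67: Pab(L + a)/(6LEI) = 37.96/EI
  span XY: UDL 26: wL³/(24EI) = 135.4/EI
  span YZ: point load 117 at a = 1.8: Pab(L + b)/(6LEI) = 94.77/EI
  relative rotation θ_0 = (173.4 + 94.77)/EI = 268.1/EI
A unit hogging moment at Y produces rotation L₁/(3EI) + L₂/(3EI) = 2.867/EI.
Compatibility: M_Y·(L₁+L₂)/(3EI) = θ_0, giving M_Y = 93.54 kN·m (hogging).

M_Y = 93.54 kN·m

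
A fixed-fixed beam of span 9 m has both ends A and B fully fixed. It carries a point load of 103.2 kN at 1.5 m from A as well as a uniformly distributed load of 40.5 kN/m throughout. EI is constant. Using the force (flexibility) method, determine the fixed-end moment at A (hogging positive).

M_A = 380.9 kN·m

Take the two fixed-end moments M_A, M_B as redundants; the released structure is the simple span AB.
Simple-span end rotations at A and B under the given loads:
  at A: point load 103.2 at a = 1.5: Pab(L + b)/(6LEI) = 354.8/EI
  at B: point load 103.2 at a = 1.5: Pab(L + a)/(6LEI) = 225.8/EI
  at A: UDL 40.5: wL³/(24EI) = 1230/EI
  at B: UDL 40.5: wL³/(24EI) = 1230/EI
  θ_A0 = 1585/EI,  θ_B0 = 1456/EI
Flexibility coefficients: a unit moment at one end gives L/(3EI) there and L/(6EI) at the far end, so f₁₁ = f₂₂ = 3/EI and f₁₂ = f₂₁ = 1.5/EI.
Compatibility — zero rotation at each built-in end:
  3 M_A + 1.5 M_B = 1585
  1.5 M_A + 3 M_B = 1456
Solving the pair gives M_A = 380.9 kN·m and M_B = 294.9 kN·m (hogging).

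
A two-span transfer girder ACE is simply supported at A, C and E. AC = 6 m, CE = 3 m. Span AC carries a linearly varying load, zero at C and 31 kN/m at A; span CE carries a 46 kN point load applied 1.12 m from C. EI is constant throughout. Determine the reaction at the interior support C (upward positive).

Release continuity at C by inserting a hinge; the redundant is the internal moment M_C. The primary structure is two simply-supported spans AC and CE.
Rotations at C on the released spans (each span's end-slope, ×1/EI):
  span AC: triangular load, peak 31: 7w₀L³/(360EI) = 130.2/EI
  span CE: point load 46 at a = 1.12: Pab(L + b)/(6LEI) = 26.26/EI
  relative rotation θ_0 = (130.2 + 26.26)/EI = 156.5/EI
A unit hogging moment at C produces rotation L₁/(3EI) + L₂/(3EI) = 3/EI.
Compatibility: M_C·(L₁+L₂)/(3EI) = θ_0, giving M_C = 52.15 kN·m (hogging).
Span AC, ΣM about A with M_C applied at C: R_C^{AC}·6 = 186 + 52.15, so R_C^{AC} = 39.69 kN and R_A = 93 − 39.69 = 53.31 kN.
Span CE, ΣM about E: R_C^{CE}·3 = 86.48 + 52.15, so R_C^{CE} = 46.21 kN and R_E = 46 − 46.21 = -0.211 kN.
R_C = 39.69 + 46.21 = 85.9 kN.

R_C = 85.9 kN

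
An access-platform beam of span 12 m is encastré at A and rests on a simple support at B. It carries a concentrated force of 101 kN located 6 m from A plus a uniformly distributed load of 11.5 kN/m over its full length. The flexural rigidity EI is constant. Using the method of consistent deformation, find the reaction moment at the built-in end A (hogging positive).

M_A = 434.2 kN·m

Remove the prop at B; the released (primary) structure is a cantilever built in at A.
Deflection at B on the released cantilever, summing each load's contribution:
  point load 101 at a = 6: Pa²(3L − a)/(6EI) = 18180/EI
  UDL 11.5: wL⁴/(8EI) = 29808/EI
  δ_0 = 47988/EI
Flexibility coefficient — unit upward force at B: δ_{BB} = L³/(3EI) = 576/EI.
Compatibility at B: δ_0 − R_B·δ_{BB} = 0, so R_B = 47988/576 = 83.31 kN.
Moment equilibrium about A: M_A = Σ(load moments about A) − R_B·L = 1434 − 83.31×12 = 434.2 kN·m.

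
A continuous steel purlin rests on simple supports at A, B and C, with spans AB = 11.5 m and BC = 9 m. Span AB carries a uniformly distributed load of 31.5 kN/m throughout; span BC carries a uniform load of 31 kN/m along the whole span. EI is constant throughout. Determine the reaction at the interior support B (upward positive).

Insert a hinge at B; M_B is the redundant, and each span becomes simply supported.
End slopes at the hinge B, treating each span as simply supported:
  span AB: UDL 31.5: wL³/(24EI) = 1996/EI
  span BC: UDL 31: wL³/(24EI) = 941.6/EI
  relative rotation θ_0 = (1996 + 941.6)/EI = 2938/EI
A unit hogging moment at B produces rotation L₁/(3EI) + L₂/(3EI) = 6.833/EI.
Slope continuity at B: θ_0 = M_B·6.833/EI, so M_B = 2938/6.833 = 429.9 kN·m (hogging).
Span AB, ΣM about A with M_B applied at B: R_B^{AB}·11.5 = 2083 + 429.9, so R_B^{AB} = 218.5 kN and R_A = 362.2 − 218.5 = 143.7 kN.
Span BC, ΣM about C: R_B^{BC}·9 = 1256 + 429.9, so R_B^{BC} = 187.3 kN and R_C = 279 − 187.3 = 91.73 kN.
R_B = 218.5 + 187.3 = 405.8 kN.

R_B = 405.8 kN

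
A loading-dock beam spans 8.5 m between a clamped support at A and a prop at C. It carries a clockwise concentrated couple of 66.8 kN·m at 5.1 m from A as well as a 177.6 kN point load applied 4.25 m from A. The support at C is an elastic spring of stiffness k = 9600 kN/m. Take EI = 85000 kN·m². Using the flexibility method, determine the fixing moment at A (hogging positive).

Take the reaction at C as the redundant and release it; the primary structure is a cantilever fixed at A.
Downward deflection at the released point C due to the loads:
  clockwise couple 66.8 at a = 5.1: M₀a(2L − a)/(2EI) = 2027/EI
  point load 177.6 at a = 4.25: Pa²(3L − a)/(6EI) = 11361/EI
  δ_0 = 13388/EI
Tip deflection under a unit load at C: L³/(3EI) = 204.7/EI.
With EI = 85000 kN·m²: δ_0 = 0.15751 m and δ_{CC} = 0.002408 m/kN.
Compatibility — the spring shortens by R_C/k under the reaction it provides: δ_0 − R_C·δ_{CC} = R_C/k. With 1/k = 0.000104 m/kN, R_C = δ_0 / (δ_{CC} + 1/k) = 0.15751 / (0.002408 + 0.000104) = 62.69 kN.
Moment equilibrium about A: M_A = Σ(load moments about A) − R_C·L = 821.6 − 62.69×8.5 = 288.7 kN·m.

M_A = 288.7 kN·m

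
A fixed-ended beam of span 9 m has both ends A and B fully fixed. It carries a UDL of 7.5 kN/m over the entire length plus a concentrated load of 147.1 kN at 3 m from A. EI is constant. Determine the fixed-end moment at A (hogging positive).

M_A = 246.8 kN·m

Release both end moments; the primary structure is a simply-supported span AB with redundants M_A and M_B.
End rotations of the released simple span under the applied load (×1/EI):
  at A: UDL 7.5: wL³/(24EI) = 227.8/EI
  at B: UDL 7.5: wL³/(24EI) = 227.8/EI
  at A: point load 147.1 at a = 3: Pab(L + b)/(6LEI) = 735.5/EI
  at B: point load 147.1 at a = 3: Pab(L + a)/(6LEI) = 588.4/EI
  θ_A0 = 963.3/EI,  θ_B0 = 816.2/EI
Flexibility coefficients: a unit moment at one end gives L/(3EI) there and L/(6EI) at the far end, so f₁₁ = f₂₂ = 3/EI and f₁₂ = f₂₁ = 1.5/EI.
Compatibility — zero rotation at each built-in end:
  3 M_A + 1.5 M_B = 963.3
  1.5 M_A + 3 M_B = 816.2
Solving the pair gives M_A = 246.8 kN·m and M_B = 148.7 kN·m (hogging).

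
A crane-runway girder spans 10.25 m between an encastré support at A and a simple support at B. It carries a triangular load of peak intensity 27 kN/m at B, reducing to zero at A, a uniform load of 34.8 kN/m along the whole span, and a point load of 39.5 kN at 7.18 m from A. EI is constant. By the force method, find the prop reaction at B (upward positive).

Choose R_B as the redundant. The primary structure is the cantilever fixed at A.
Downward deflection at the released point B due to the loads:
  triangular load, peak 27 at the free end: 11w₀L⁴/(120EI) = 27319/EI
  UDL 34.8: wL⁴/(8EI) = 48016/EI
  point load 39.5 at a = 7.18: Pa²(3L − a)/(6EI) = 7999/EI
  δ_0 = 83335/EI
Tip deflection under a unit load at B: L³/(3EI) = 359/EI.
The prop prevents deflection at B: R_B = δ_0/δ_{BB} = 83335/359 = 232.2 kN.

R_B = 232.2 kN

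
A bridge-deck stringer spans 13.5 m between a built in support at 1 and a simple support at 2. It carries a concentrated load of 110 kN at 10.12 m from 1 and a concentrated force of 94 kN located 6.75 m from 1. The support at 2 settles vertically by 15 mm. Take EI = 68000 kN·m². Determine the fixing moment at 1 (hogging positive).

Take the reaction at 2 as the redundant and release it; the primary structure is a cantilever fixed at 1.
Downward deflection at the released point 2 due to the loads:
  point load 110 at a = 10.12: Pa²(3L − a)/(6EI) = 57041/EI
  point load 94 at a = 6.75: Pa²(3L − a)/(6EI) = 24091/EI
  δ_0 = 81133/EI
Flexibility coefficient — unit upward force at 2: δ_{22} = L³/(3EI) = 820.1/EI.
With EI = 68000 kN·m²: δ_0 = 1.1931 m and δ_{22} = 0.012061 m/kN.
Compatibility — the beam at 2 must follow the support down by 0.015 m: δ_0 − R_2·δ_{22} = 0.015, so R_2 = (1.1931 − 0.015)/0.012061 = 97.68 kN.
Moment equilibrium about 1: M_1 = Σ(load moments about 1) − R_2·L = 1748 − 97.68×13.5 = 429 kN·m.

M_1 = 429 kN·m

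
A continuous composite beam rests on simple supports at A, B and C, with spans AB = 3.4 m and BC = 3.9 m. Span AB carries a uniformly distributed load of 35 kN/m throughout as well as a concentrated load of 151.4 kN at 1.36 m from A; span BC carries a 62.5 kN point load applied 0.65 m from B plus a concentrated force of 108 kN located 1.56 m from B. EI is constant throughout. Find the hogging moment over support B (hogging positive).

M_B = 123.6 kN·m

Take M_B as the redundant. Released structure: two simple spans AB and BC with a hinge at B.
End slopes at the hinge B, treating each span as simply supported:
  span AB: UDL 35: wL³/(24EI) = 57.32/EI
  span AB: point load 151.4 at a = 1.36: Pab(L + a)/(6LEI) = 98.01/EI
  span BC: point load 62.5 at a = 0.65: Pab(L + b)/(6LEI) = 40.34/EI
  span BC: point load 108 at a = 1.56: Pab(L + b)/(6LEI) = 105.1/EI
  relative rotation θ_0 = (155.3 + 145.5)/EI = 300.8/EI
A unit hogging moment at B produces rotation L₁/(3EI) + L₂/(3EI) = 2.433/EI.
Compatibility: M_B·(L₁+L₂)/(3EI) = θ_0, giving M_B = 123.6 kN·m (hogging).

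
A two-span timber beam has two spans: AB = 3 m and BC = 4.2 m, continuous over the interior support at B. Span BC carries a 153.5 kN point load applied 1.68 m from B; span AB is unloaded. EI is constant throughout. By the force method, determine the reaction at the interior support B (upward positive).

R_B = 133.4 kN

Take M_B as the redundant. Released structure: two simple spans AB and BC with a hinge at B.
Rotations at B on the released spans (each span's end-slope, ×1/EI):
  span BC: point load 153.5 at a = 1.68: Pab(L + b)/(6LEI) = 173.3/EI
  relative rotation θ_0 = (0 + 173.3)/EI = 173.3/EI
A unit hogging moment at B produces rotation L₁/(3EI) + L₂/(3EI) = 2.4/EI.
Compatibility: M_B·(L₁+L₂)/(3EI) = θ_0, giving M_B = 72.21 kN·m (hogging).
Span AB, ΣM about A with M_B applied at B: R_B^{AB}·3 = 0 + 72.21, so R_B^{AB} = 24.07 kN and R_A = 0 − 24.07 = -24.07 kN.
Span BC, ΣM about C: R_B^{BC}·4.2 = 386.8 + 72.21, so R_B^{BC} = 109.3 kN and R_C = 153.5 − 109.3 = 44.21 kN.
R_B = 24.07 + 109.3 = 133.4 kN.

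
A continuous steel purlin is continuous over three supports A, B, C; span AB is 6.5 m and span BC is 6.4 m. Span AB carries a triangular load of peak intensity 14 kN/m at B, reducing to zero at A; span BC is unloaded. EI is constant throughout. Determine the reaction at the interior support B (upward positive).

R_B = 36.49 kN

Take M_B as the redundant. Released structure: two simple spans AB and BC with a hinge at B.
End slopes at the hinge B, treating each span as simply supported:
  span AB: triangular load, peak 14: w₀L³/(45EI) = 85.44/EI
  relative rotation θ_0 = (85.44 + 0)/EI = 85.44/EI
A unit hogging moment at B produces rotation L₁/(3EI) + L₂/(3EI) = 4.3/EI.
Compatibility: M_B·(L₁+L₂)/(3EI) = θ_0, giving M_B = 19.87 kN·m (hogging).
Span AB, ΣM about A with M_B applied at B: R_B^{AB}·6.5 = 197.2 + 19.87, so R_B^{AB} = 33.39 kN and R_A = 45.5 − 33.39 = 12.11 kN.
Span BC, ΣM about C: R_B^{BC}·6.4 = 0 + 19.87, so R_B^{BC} = 3.105 kN and R_C = 0 − 3.105 = -3.105 kN.
R_B = 33.39 + 3.105 = 36.49 kN.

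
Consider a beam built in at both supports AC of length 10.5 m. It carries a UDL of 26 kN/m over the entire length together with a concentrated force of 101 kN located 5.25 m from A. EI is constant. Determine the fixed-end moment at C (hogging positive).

Release both end moments; the primary structure is a simply-supported span AC with redundants M_A and M_C.
End rotations of the released simple span under the applied load (×1/EI):
  at A: UDL 26: wL³/(24EI) = 1254/EI
  at C: UDL 26: wL³/(24EI) = 1254/EI
  at A: point load 101 at a = 5.25: Pab(L + b)/(6LEI) = 696/EI
  at C: point load 101 at a = 5.25: Pab(L + a)/(6LEI) = 696/EI
  θ_A0 = 1950/EI,  θ_C0 = 1950/EI
Flexibility coefficients: a unit moment at one end gives L/(3EI) there and L/(6EI) at the far end, so f₁₁ = f₂₂ = 3.5/EI and f₁₂ = f₂₁ = 1.75/EI.
Compatibility — zero rotation at each built-in end:
  3.5 M_A + 1.75 M_C = 1950
  1.75 M_A + 3.5 M_C = 1950
Solving the pair gives M_A = 371.4 kN·m and M_C = 371.4 kN·m (hogging).

M_C = 371.4 kN·m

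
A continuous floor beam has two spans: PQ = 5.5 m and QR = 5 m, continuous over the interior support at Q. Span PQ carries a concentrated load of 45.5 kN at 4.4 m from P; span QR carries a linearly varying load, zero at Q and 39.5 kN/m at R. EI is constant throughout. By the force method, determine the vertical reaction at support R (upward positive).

Release continuity at Q by inserting a hinge; the redundant is the internal moment M_Q. The primary structure is two simply-supported spans PQ and QR.
Discontinuity in slope at Q on the released structure — sum the simple-span end rotations:
  span PQ: point load 45.5 at a = 4.4: Pab(L + a)/(6LEI) = 66.07/EI
  span QR: triangular load, peak 39.5: 7w₀L³/(360EI) = 96.01/EI
  relative rotation θ_0 = (66.07 + 96.01)/EI = 162.1/EI
A unit hogging moment at Q produces rotation L₁/(3EI) + L₂/(3EI) = 3.5/EI.
Compatibility: M_Q·(L₁+L₂)/(3EI) = θ_0, giving M_Q = 46.31 kN·m (hogging).
Span QR, ΣM about R: R_Q^{QR}·5 = 164.6 + 46.31, so R_Q^{QR} = 42.18 kN and R_R = 98.75 − 42.18 = 56.57 kN.

R_R = 56.57 kN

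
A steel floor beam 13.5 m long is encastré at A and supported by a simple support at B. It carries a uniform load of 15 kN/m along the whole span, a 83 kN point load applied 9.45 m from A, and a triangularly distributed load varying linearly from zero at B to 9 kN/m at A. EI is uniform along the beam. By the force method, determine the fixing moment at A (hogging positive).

M_A = 604 kN·m

Remove the prop at B; the released (primary) structure is a cantilever built in at A.
Free-end deflection of the primary structure under the applied loading (downward +):
  UDL 15: wL⁴/(8EI) = 62278/EI
  point load 83 at a = 9.45: Pa²(3L − a)/(6EI) = 38358/EI
  triangular load, peak 9 at the fixed end: w₀L⁴/(30EI) = 9965/EI
  δ_0 = 110600/EI
Tip deflection under a unit load at B: L³/(3EI) = 820.1/EI.
Compatibility at B: δ_0 − R_B·δ_{BB} = 0, so R_B = 110600/820.1 = 134.9 kN.
Moment equilibrium about A: M_A = Σ(load moments about A) − R_B·L = 2425 − 134.9×13.5 = 604 kN·m.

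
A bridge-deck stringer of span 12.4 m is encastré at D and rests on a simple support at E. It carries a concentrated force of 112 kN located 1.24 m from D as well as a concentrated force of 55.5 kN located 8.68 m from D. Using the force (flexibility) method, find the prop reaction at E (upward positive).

R_E = 32.9 kN

Remove the prop at E; the released (primary) structure is a cantilever built in at D.
Primary-structure tip deflection at E by superposition:
  point load 112 at a = 1.24: Pa²(3L − a)/(6EI) = 1032/EI
  point load 55.5 at a = 8.68: Pa²(3L − a)/(6EI) = 19876/EI
  δ_0 = 20908/EI
Tip deflection under a unit load at E: L³/(3EI) = 635.5/EI.
The prop prevents deflection at E: R_E = δ_0/δ_{EE} = 20908/635.5 = 32.9 kN.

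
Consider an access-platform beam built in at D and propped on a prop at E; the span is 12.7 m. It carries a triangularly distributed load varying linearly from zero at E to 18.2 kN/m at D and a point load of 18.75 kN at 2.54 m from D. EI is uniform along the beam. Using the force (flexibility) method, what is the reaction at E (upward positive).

Remove the prop at E; the released (primary) structure is a cantilever built in at D.
Downward deflection at the released point E due to the loads:
  triangular load, peak 18.2 at the fixed end: w₀L⁴/(30EI) = 15782/EI
  point load 18.75 at a = 2.54: Pa²(3L − a)/(6EI) = 716.9/EI
  δ_0 = 16499/EI
Flexibility coefficient — unit upward force at E: δ_{EE} = L³/(3EI) = 682.8/EI.
Compatibility at E: δ_0 − R_E·δ_{EE} = 0, so R_E = 16499/682.8 = 24.16 kN.

R_E = 24.16 kN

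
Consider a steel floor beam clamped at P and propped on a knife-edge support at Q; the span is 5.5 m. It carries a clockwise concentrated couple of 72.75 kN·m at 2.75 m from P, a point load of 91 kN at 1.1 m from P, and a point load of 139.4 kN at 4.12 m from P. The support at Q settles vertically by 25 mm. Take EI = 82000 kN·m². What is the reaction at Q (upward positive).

R_Q = 71.05 kN

Remove the prop at Q; the released (primary) structure is a cantilever built in at P.
Downward deflection at the released point Q due to the loads:
  clockwise couple 72.75 at a = 2.75: M₀a(2L − a)/(2EI) = 825.3/EI
  point load 91 at a = 1.1: Pa²(3L − a)/(6EI) = 282.6/EI
  point load 139.4 at a = 4.12: Pa²(3L − a)/(6EI) = 4882/EI
  δ_0 = 5990/EI
Tip deflection under a unit load at Q: L³/(3EI) = 55.46/EI.
With EI = 82000 kN·m²: δ_0 = 0.073051 m and δ_{QQ} = 0.000676 m/kN.
Compatibility — the beam at Q must follow the support down by 0.025 m: δ_0 − R_Q·δ_{QQ} = 0.025, so R_Q = (0.073051 − 0.025)/0.000676 = 71.05 kN.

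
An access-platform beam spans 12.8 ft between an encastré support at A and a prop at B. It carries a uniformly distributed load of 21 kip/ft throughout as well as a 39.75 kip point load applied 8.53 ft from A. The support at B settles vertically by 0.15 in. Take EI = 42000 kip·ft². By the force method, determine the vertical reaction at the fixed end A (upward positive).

R_A = 187.9 kip

Choose R_B as the redundant. The primary structure is the cantilever fixed at A.
Free-end deflection of the primary structure under the applied loading (downward +):
  UDL 21: wL⁴/(8EI) = 70464/EI
  point load 39.75 at a = 8.53: Pa²(3L − a)/(6EI) = 14399/EI
  δ_0 = 84863/EI
Flexibility coefficient — unit upward force at B: δ_{BB} = L³/(3EI) = 699.1/EI.
With EI = 42000 kip·ft²: δ_0 = 2.0205 ft and δ_{BB} = 0.016644 ft/kip.
Compatibility — the beam at B must follow the support down by 0.0125 ft: δ_0 − R_B·δ_{BB} = 0.0125, so R_B = (2.0205 − 0.0125)/0.016644 = 120.6 kip.
Vertical equilibrium: R_A = ΣP − R_B = 308.6 − 120.6 = 187.9 kip.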